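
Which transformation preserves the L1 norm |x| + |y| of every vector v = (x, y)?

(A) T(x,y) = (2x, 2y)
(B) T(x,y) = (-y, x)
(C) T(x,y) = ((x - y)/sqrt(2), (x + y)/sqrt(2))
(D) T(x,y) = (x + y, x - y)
B

A transformation preserves a norm if ||T(v)|| = ||v|| for every v; a single vector where the norm changes rules an option out.

(A) T(x,y) = (2x, 2y): v = (1, 0) has norm |1| + |0| = 1, but T(v) = (2, 0) has norm 2 -- not preserved.
(B) T(x,y) = (-y, x): preserves the norm -- it only permutes the coordinates and/or flips signs, which leaves |x| + |y| unchanged.
(C) T(x,y) = ((x - y)/sqrt(2), (x + y)/sqrt(2)): v = (1, 0) has norm |1| + |0| = 1, but T(v) = (sqrt(2)/2, sqrt(2)/2) has norm sqrt(2) -- not preserved.
(D) T(x,y) = (x + y, x - y): v = (1, 0) has norm |1| + |0| = 1, but T(v) = (1, 1) has norm 2 -- not preserved.

Therefore the answer is (B).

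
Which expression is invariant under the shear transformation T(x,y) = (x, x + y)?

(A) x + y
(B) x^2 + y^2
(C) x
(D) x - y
C

Under the shear T(x,y) = (x, x + y):
Substitute the transformed coordinates into each option and compare with the original:
(A) x + y  ->  (x) + (x + y) = 2x + y   [differs from x + y: not invariant]
(B) x^2 + y^2  ->  (x)^2 + (x + y)^2 = 2x^2 + 2xy + y^2   [differs from x^2 + y^2: not invariant]
(C) x  ->  (x) = x   [equals x: invariant]
(D) x - y  ->  (x) - (x + y) = -y   [differs from x - y: not invariant]

Only option (C), x, is unchanged by the transformation.
A vertical shear moves points parallel to the y-axis, so the x-coordinate (and any function of x alone) is unchanged.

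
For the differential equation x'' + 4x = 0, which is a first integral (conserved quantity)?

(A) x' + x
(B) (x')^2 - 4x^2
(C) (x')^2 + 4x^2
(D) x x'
C

A first integral I satisfies dI/dt = 0 along every solution. Differentiate each option and use the equation of motion:
(A) d/dt[x' + x] = x'' + x' = -4x + x', not identically 0
(B) d/dt[(x')^2 - 4x^2] = 2x'x'' - 8x x' = -16x x', not identically 0
(C) d/dt[(x')^2 + 4x^2] = 2x'x'' + 8x x' = 2x'(-4x) + 8x x' = 0
(D) d/dt[x x'] = (x')^2 + x x'' = (x')^2 - 4x^2, not identically 0

Only (C) has zero time-derivative. So the energy-like quantity (x')^2 + 4x^2 is the first integral.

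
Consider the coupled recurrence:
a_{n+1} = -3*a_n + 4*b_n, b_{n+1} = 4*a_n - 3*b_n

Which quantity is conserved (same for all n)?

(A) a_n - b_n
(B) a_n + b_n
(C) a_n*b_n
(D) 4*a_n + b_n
B

Replace a_n by a_{n+1} = -3*a_n + 4*b_n and b_n by b_{n+1} = 4*a_n - 3*b_n in each option and simplify:
(A) a_n - b_n  ->  (-3*a_n + 4*b_n) - (4*a_n - 3*b_n) = -7*a_n + 7*b_n   [not conserved]
(B) a_n + b_n  ->  (-3*a_n + 4*b_n) + (4*a_n - 3*b_n) = a_n + b_n   [conserved]
(C) a_n*b_n  ->  (-3*a_n + 4*b_n)*(4*a_n - 3*b_n) = -12*a_n^2 + 25*a_n*b_n - 12*b_n^2   [not conserved]
(D) 4*a_n + b_n  ->  4*(-3*a_n + 4*b_n) + (4*a_n - 3*b_n) = -8*a_n + 13*b_n   [not conserved]

Only (B) a_n + b_n returns to itself after one step, so it is the conserved quantity.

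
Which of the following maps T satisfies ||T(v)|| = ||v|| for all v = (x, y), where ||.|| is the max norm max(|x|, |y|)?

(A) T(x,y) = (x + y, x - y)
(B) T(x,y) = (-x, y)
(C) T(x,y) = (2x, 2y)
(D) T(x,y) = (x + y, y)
B

A transformation preserves a norm if ||T(v)|| = ||v|| for every v; a single vector where the norm changes rules an option out.

(A) T(x,y) = (x + y, x - y): v = (1, 1) has norm max(|1|, |1|) = 1, but T(v) = (2, 0) has norm 2 -- not preserved.
(B) T(x,y) = (-x, y): preserves the norm -- it only permutes the coordinates and/or flips signs, which leaves max(|x|, |y|) unchanged.
(C) T(x,y) = (2x, 2y): v = (1, 0) has norm max(|1|, |0|) = 1, but T(v) = (2, 0) has norm 2 -- not preserved.
(D) T(x,y) = (x + y, y): v = (1, 1) has norm max(|1|, |1|) = 1, but T(v) = (2, 1) has norm 2 -- not preserved.

Therefore the answer is (B).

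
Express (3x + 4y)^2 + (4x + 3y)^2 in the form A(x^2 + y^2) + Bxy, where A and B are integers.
25(x^2 + y^2) + 48xy

Expanding: (3x + 4y)^2 = 9x^2 + 24xy + 16y^2
(4x + 3y)^2 = 16x^2 + 24xy + 9y^2
Sum = (9+16)(x^2+y^2) + 48xy = 25(x^2 + y^2) + 48xy
This is symmetric in x and y.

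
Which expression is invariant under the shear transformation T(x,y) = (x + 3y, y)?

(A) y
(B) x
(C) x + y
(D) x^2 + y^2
A

Under the shear T(x,y) = (x + 3y, y):
Substitute the transformed coordinates into each option and compare with the original:
(A) y  ->  (y) = y   [equals y: invariant]
(B) x  ->  (x + 3y) = x + 3y   [differs from x: not invariant]
(C) x + y  ->  (x + 3y) + (y) = x + 4y   [differs from x + y: not invariant]
(D) x^2 + y^2  ->  (x + 3y)^2 + (y)^2 = x^2 + 6xy + 10y^2   [differs from x^2 + y^2: not invariant]

Only option (A), y, is unchanged by the transformation.
A horizontal shear moves points parallel to the x-axis, so the y-coordinate (and any function of y alone) is unchanged.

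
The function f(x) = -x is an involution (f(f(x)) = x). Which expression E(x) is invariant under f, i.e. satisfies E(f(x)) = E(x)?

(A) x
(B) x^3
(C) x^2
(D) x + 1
C

Replace x by f(x) = -x in each option and simplify. As a quick numerical cross-check, also compare E(5) with E(f(5)) = E(-5).

(A) x  ->  (-x) = -x; check: E(5) = 5 but E(-5) = -5.   [not invariant]
(B) x^3  ->  (-x)^3 = -x^3; check: E(5) = 125 but E(-5) = -125.   [not invariant]
(C) x^2  ->  (-x)^2, which simplifies back to x^2; check: E(5) = 25, E(-5) = 25.   [invariant]
(D) x + 1  ->  (-x) + 1 = 1 - x; check: E(5) = 6 but E(-5) = -4.   [not invariant]

Only (C) is unchanged. E is symmetric under swapping x with f(x) = -x, which is exactly what an involution does.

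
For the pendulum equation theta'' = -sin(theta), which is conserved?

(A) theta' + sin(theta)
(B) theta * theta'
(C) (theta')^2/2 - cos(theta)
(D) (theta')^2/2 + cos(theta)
C

A first integral I satisfies dI/dt = 0 along every solution. Differentiate each option and use the equation of motion:
(A) d/dt[theta' + sin(theta)] = theta'' + cos(theta) theta' = -sin(theta) + theta' cos(theta), not identically 0
(B) d/dt[theta * theta'] = (theta')^2 + theta theta'' = (theta')^2 - theta sin(theta), not identically 0
(C) d/dt[(theta')^2/2 - cos(theta)] = theta' theta'' + sin(theta) theta' = theta'(-sin(theta)) + theta' sin(theta) = 0
(D) d/dt[(theta')^2/2 + cos(theta)] = theta' theta'' - sin(theta) theta' = -2 theta' sin(theta), not identically 0

Only (C) has zero time-derivative. This is the total energy: kinetic (theta')^2/2 plus potential -cos(theta).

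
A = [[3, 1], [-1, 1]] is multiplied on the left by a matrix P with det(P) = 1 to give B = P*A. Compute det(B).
4

By the multiplicative property of determinants, det(B) = det(P*A) = det(P) * det(A) = det(A),
so the determinant is invariant under multiplication by any determinant-1 matrix; we just need det(A).

det(A) = (3)(1) - (1)(-1) = 3 - (-1) = 4

Therefore det(B) = 1 * 4 = 4.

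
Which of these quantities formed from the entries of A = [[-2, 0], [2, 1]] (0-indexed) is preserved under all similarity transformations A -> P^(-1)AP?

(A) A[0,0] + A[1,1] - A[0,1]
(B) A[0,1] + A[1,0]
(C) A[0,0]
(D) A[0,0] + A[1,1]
D

A[0,0] + A[1,1] is the trace of A. By the cyclic property of the trace, tr(P^(-1)AP) = tr(APP^(-1)) = tr(A), so it is the same for every matrix similar to A.

The other combinations are not similarity invariants. For example, take P = [[1, 2], [0, 1]] (det P = 1), so P^(-1) = [[1, -2], [0, 1]] and
B = P^(-1)AP = [[-6, -14], [2, 5]].
Evaluating each option on A and on B:
(A) A[0,0] + A[1,1] - A[0,1]: -1 for A, 13 for B -> changes
(B) A[0,1] + A[1,0]: 2 for A, -12 for B -> changes
(C) A[0,0]: -2 for A, -6 for B -> changes
(D) A[0,0] + A[1,1]: -1 for A, -1 for B -> unchanged

Only (D) A[0,0] + A[1,1] = -1 survives (and it does so for every P, not just this one), so it is the invariant.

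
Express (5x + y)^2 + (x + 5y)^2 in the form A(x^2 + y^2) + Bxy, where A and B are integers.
26(x^2 + y^2) + 20xy

Expanding: (5x + y)^2 = 25x^2 + 10xy + y^2
(x + 5y)^2 = x^2 + 10xy + 25y^2
Sum = (25+1)(x^2+y^2) + 20xy = 26(x^2 + y^2) + 20xy
This is symmetric in x and y.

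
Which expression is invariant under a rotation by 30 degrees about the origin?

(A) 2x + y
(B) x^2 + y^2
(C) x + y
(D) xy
B

A rotation by 30 degrees sends (x, y) to (sqrt(3)x/2 - y/2, x/2 + sqrt(3)y/2).
Substitute the transformed coordinates into each option and compare with the original:
(A) 2x + y  ->  2(sqrt(3)x/2 - y/2) + (x/2 + sqrt(3)y/2) = x/2 + sqrt(3)x - y + sqrt(3)y/2   [differs from 2x + y: not invariant]
(B) x^2 + y^2  ->  (sqrt(3)x/2 - y/2)^2 + (x/2 + sqrt(3)y/2)^2 = x^2 + y^2   [equals x^2 + y^2: invariant]
(C) x + y  ->  (sqrt(3)x/2 - y/2) + (x/2 + sqrt(3)y/2) = x/2 + sqrt(3)x/2 - y/2 + sqrt(3)y/2   [differs from x + y: not invariant]
(D) xy  ->  (sqrt(3)x/2 - y/2)(x/2 + sqrt(3)y/2) = sqrt(3)x^2/4 + xy/2 - sqrt(3)y^2/4   [differs from xy: not invariant]

Only option (B), x^2 + y^2, is unchanged by the transformation.
Geometrically, x^2 + y^2 is the squared distance from the origin, which every rotation about the origin preserves.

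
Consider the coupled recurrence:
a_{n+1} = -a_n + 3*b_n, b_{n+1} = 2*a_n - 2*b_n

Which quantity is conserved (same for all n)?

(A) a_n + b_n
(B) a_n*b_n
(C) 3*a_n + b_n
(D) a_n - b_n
A

Replace a_n by a_{n+1} = -a_n + 3*b_n and b_n by b_{n+1} = 2*a_n - 2*b_n in each option and simplify:
(A) a_n + b_n  ->  (-a_n + 3*b_n) + (2*a_n - 2*b_n) = a_n + b_n   [conserved]
(B) a_n*b_n  ->  (-a_n + 3*b_n)*(2*a_n - 2*b_n) = -2*a_n^2 + 8*a_n*b_n - 6*b_n^2   [not conserved]
(C) 3*a_n + b_n  ->  3*(-a_n + 3*b_n) + (2*a_n - 2*b_n) = -a_n + 7*b_n   [not conserved]
(D) a_n - b_n  ->  (-a_n + 3*b_n) - (2*a_n - 2*b_n) = -3*a_n + 5*b_n   [not conserved]

Only (A) a_n + b_n returns to itself after one step, so it is the conserved quantity.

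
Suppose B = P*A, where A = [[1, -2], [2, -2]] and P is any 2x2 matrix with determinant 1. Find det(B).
2

By the multiplicative property of determinants, det(B) = det(P*A) = det(P) * det(A) = det(A),
so the determinant is invariant under multiplication by any determinant-1 matrix; we just need det(A).

det(A) = (1)(-2) - (-2)(2) = -2 - (-4) = 2

Therefore det(B) = 1 * 2 = 2.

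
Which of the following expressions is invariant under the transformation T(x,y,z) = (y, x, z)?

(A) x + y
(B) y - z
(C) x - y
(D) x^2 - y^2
A

Apply T(x,y,z) = (y, x, z) to each option, i.e. replace (x, y, z) by the transformed coordinates.
Substitute the transformed coordinates into each option and compare with the original:
(A) x + y  ->  (y) + (x) = x + y   [equals x + y: invariant]
(B) y - z  ->  (x) - (z) = x - z   [differs from y - z: not invariant]
(C) x - y  ->  (y) - (x) = -x + y   [differs from x - y: not invariant]
(D) x^2 - y^2  ->  (y)^2 - (x)^2 = -x^2 + y^2   [differs from x^2 - y^2: not invariant]

Only option (A), x + y, is unchanged by the transformation.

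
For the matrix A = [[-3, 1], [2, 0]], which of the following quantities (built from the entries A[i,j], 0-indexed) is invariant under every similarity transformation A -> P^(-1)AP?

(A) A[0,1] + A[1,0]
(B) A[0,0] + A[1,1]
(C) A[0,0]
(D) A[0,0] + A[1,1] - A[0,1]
B

A[0,0] + A[1,1] is the trace of A. By the cyclic property of the trace, tr(P^(-1)AP) = tr(APP^(-1)) = tr(A), so it is the same for every matrix similar to A.

The other combinations are not similarity invariants. For example, take P = [[2, 1], [1, 1]] (det P = 1), so P^(-1) = [[1, -1], [-1, 2]] and
B = P^(-1)AP = [[-9, -4], [13, 6]].
Evaluating each option on A and on B:
(A) A[0,1] + A[1,0]: 3 for A, 9 for B -> changes
(B) A[0,0] + A[1,1]: -3 for A, -3 for B -> unchanged
(C) A[0,0]: -3 for A, -9 for B -> changes
(D) A[0,0] + A[1,1] - A[0,1]: -4 for A, 1 for B -> changes

Only (B) A[0,0] + A[1,1] = -3 survives (and it does so for every P, not just this one), so it is the invariant.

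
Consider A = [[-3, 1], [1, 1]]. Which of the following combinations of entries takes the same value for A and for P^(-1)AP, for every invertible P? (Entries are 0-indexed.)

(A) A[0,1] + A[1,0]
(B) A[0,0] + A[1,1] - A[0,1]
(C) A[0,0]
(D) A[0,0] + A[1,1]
D

A[0,0] + A[1,1] is the trace of A. By the cyclic property of the trace, tr(P^(-1)AP) = tr(APP^(-1)) = tr(A), so it is the same for every matrix similar to A.

The other combinations are not similarity invariants. For example, take P = [[1, -1], [0, 1]] (det P = 1), so P^(-1) = [[1, 1], [0, 1]] and
B = P^(-1)AP = [[-2, 4], [1, 0]].
Evaluating each option on A and on B:
(A) A[0,1] + A[1,0]: 2 for A, 5 for B -> changes
(B) A[0,0] + A[1,1] - A[0,1]: -3 for A, -6 for B -> changes
(C) A[0,0]: -3 for A, -2 for B -> changes
(D) A[0,0] + A[1,1]: -2 for A, -2 for B -> unchanged

Only (D) A[0,0] + A[1,1] = -2 survives (and it does so for every P, not just this one), so it is the invariant.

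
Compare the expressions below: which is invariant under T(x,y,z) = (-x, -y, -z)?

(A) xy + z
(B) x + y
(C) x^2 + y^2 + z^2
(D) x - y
C

Apply T(x,y,z) = (-x, -y, -z) to each option, i.e. replace (x, y, z) by the transformed coordinates.
Substitute the transformed coordinates into each option and compare with the original:
(A) xy + z  ->  (-x)(-y) + (-z) = xy - z   [differs from xy + z: not invariant]
(B) x + y  ->  (-x) + (-y) = -x - y   [differs from x + y: not invariant]
(C) x^2 + y^2 + z^2  ->  (-x)^2 + (-y)^2 + (-z)^2 = x^2 + y^2 + z^2   [equals x^2 + y^2 + z^2: invariant]
(D) x - y  ->  (-x) - (-y) = -x + y   [differs from x - y: not invariant]

Only option (C), x^2 + y^2 + z^2, is unchanged by the transformation.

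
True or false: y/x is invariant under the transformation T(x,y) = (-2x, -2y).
True

Substitute T(x,y) = (-2x, -2y) into the expression and compare with the original.

Original: y/x
After applying T: (-2y)/(-2x) = y/x

This is identical to the original y/x, so the expression is invariant.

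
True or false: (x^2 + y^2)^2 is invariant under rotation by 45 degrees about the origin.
True

Applying rotation by 45 degrees: x' = x*cos(45 degrees) - y*sin(45 degrees) = sqrt(2)x/2 - sqrt(2)y/2, y' = x*sin(45 degrees) + y*cos(45 degrees) = sqrt(2)x/2 + sqrt(2)y/2

Substituting into (x^2 + y^2)^2:
((sqrt(2)x/2 - sqrt(2)y/2)^2 + (sqrt(2)x/2 + sqrt(2)y/2)^2)^2
= x^4 + 2x^2y^2 + y^4 = (x^2 + y^2)^2

This equals the original expression (x^2 + y^2)^2, so it IS invariant.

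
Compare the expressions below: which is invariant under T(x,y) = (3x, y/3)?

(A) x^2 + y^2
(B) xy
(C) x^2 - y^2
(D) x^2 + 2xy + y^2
B

An expression E(x,y) is invariant under T if E(T(x,y)) = E(x,y). Here T(x,y) = (3x, y/3).
Substitute the transformed coordinates into each option and compare with the original:
(A) x^2 + y^2  ->  (3x)^2 + (y/3)^2 = 9x^2 + y^2/9   [differs from x^2 + y^2: not invariant]
(B) xy  ->  (3x)(y/3) = xy   [equals xy: invariant]
(C) x^2 - y^2  ->  (3x)^2 - (y/3)^2 = 9x^2 - y^2/9   [differs from x^2 - y^2: not invariant]
(D) x^2 + 2xy + y^2  ->  (3x)^2 + 2(3x)(y/3) + (y/3)^2 = 9x^2 + 2xy + y^2/9   [differs from x^2 + 2xy + y^2: not invariant]

Only option (B), xy, is unchanged by the transformation.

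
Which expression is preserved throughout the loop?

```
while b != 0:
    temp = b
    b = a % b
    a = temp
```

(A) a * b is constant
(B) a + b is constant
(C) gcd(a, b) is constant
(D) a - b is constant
C

A loop invariant must hold before the first iteration and be re-established by every execution of the body.

(C) gcd(a, b) is constant: One iteration replaces (a, b) by (b, a mod b). Since a mod b = a - q*b for an integer q, any common divisor of a and b divides b and a mod b, and conversely; hence gcd(b, a mod b) = gcd(a, b). For instance (20, 9) -> (9, 2) keeps gcd = 1. At exit b = 0 and a = gcd of the original inputs.

The other options fail:
(A) a * b is constant: e.g. (a, b) = (20, 9) -> (9, 2): the product goes from 180 to 18.
(B) a + b is constant: e.g. (a, b) = (20, 9) -> (9, 2): the sum goes from 29 to 11.
(D) a - b is constant: e.g. (a, b) = (20, 9) -> (9, 2): the difference goes from 11 to 7.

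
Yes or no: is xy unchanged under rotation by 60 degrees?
No

Applying rotation by 60 degrees: x' = x*cos(60 degrees) - y*sin(60 degrees) = x/2 - sqrt(3)y/2, y' = x*sin(60 degrees) + y*cos(60 degrees) = sqrt(3)x/2 + y/2

Substituting into xy:
(x/2 - sqrt(3)y/2)(sqrt(3)x/2 + y/2)
= sqrt(3)x^2/4 - xy/2 - sqrt(3)y^2/4

This differs from the original expression xy, so it is NOT invariant.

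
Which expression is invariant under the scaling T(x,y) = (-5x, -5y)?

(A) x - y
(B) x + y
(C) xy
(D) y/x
D

Under the uniform scaling T(x,y) = (-5x, -5y):
Substitute the transformed coordinates into each option and compare with the original:
(A) x - y  ->  (-5x) - (-5y) = -5x + 5y   [differs from x - y: not invariant]
(B) x + y  ->  (-5x) + (-5y) = -5x - 5y   [differs from x + y: not invariant]
(C) xy  ->  (-5x)(-5y) = 25xy   [differs from xy: not invariant]
(D) y/x  ->  (-5y)/(-5x) = y/x   [equals y/x: invariant]

Only option (D), y/x, is unchanged by the transformation.
The common factor -5 cancels in a ratio of coordinates, while sums, products and sums of squares pick up factors of -5 or 25.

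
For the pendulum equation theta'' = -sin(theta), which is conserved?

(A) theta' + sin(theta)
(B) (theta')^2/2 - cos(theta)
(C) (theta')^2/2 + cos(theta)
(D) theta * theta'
B

A first integral I satisfies dI/dt = 0 along every solution. Differentiate each option and use the equation of motion:
(A) d/dt[theta' + sin(theta)] = theta'' + cos(theta) theta' = -sin(theta) + theta' cos(theta), not identically 0
(B) d/dt[(theta')^2/2 - cos(theta)] = theta' theta'' + sin(theta) theta' = theta'(-sin(theta)) + theta' sin(theta) = 0
(C) d/dt[(theta')^2/2 + cos(theta)] = theta' theta'' - sin(theta) theta' = -2 theta' sin(theta), not identically 0
(D) d/dt[theta * theta'] = (theta')^2 + theta theta'' = (theta')^2 - theta sin(theta), not identically 0

Only (B) has zero time-derivative. This is the total energy: kinetic (theta')^2/2 plus potential -cos(theta).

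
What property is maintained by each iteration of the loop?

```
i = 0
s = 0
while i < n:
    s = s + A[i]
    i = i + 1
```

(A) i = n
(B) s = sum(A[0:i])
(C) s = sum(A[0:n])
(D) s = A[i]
B

A loop invariant must hold before the first iteration and be re-established by every execution of the body.

(B) s = sum(A[0:i]): Initially i = 0 and s = 0 = sum of the empty slice A[0:0]. If s = sum(A[0:i]) holds at the top of an iteration, the body sets s to sum(A[0:i]) + A[i] = sum(A[0:i+1]) and then i to i+1, so s = sum(A[0:i]) holds again. At exit i = n, giving s = sum(A[0:n]).

The other options fail:
(A) i = n: false initially (i = 0); it is the exit condition, not an invariant.
(C) s = sum(A[0:n]): false before the loop (s = 0, not the full sum) -- it only becomes true at exit.
(D) s = A[i]: after the first iteration s = A[0] but i = 1, so s = A[i] compares s with the wrong element (and fails in general).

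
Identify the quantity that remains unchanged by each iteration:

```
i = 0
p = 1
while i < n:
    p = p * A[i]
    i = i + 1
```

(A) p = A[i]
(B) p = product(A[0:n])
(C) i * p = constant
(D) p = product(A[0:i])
D

A loop invariant must hold before the first iteration and be re-established by every execution of the body.

(D) p = product(A[0:i]): Initially i = 0 and p = 1 = product of the empty slice A[0:0]. If p = product(A[0:i]) holds at the top of an iteration, the body sets p to product(A[0:i]) * A[i] = product(A[0:i+1]) and then i to i+1, so the property is restored. At exit i = n, giving p = product(A[0:n]).

The other options fail:
(A) p = A[i]: after the first iteration p = A[0] but i = 1; in general p is a product of several elements, not a single one.
(B) p = product(A[0:n]): false before the loop (p = 1, not the full product) -- it only becomes true at exit.
(C) i * p = constant: initially i * p = 0, but after one iteration it is 1 * A[0], which is nonzero in general.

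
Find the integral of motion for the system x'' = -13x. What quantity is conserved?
E = (x')^2 + 13x^2

Multiply the equation by x':
x' * x'' = -13x * x'
The left side is d/dt[(x')^2/2] and the right side is d/dt[-13x^2/2], so
d/dt[(x')^2/2 + 13x^2/2] = 0, i.e. (x')^2/2 + 13x^2/2 = constant.
Multiplying by 2, the integral of motion is E = (x')^2 + 13x^2.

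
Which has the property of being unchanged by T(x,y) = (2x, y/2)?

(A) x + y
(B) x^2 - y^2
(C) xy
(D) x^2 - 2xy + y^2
C

An expression E(x,y) is invariant under T if E(T(x,y)) = E(x,y). Here T(x,y) = (2x, y/2).
Substitute the transformed coordinates into each option and compare with the original:
(A) x + y  ->  (2x) + (y/2) = 2x + y/2   [differs from x + y: not invariant]
(B) x^2 - y^2  ->  (2x)^2 - (y/2)^2 = 4x^2 - y^2/4   [differs from x^2 - y^2: not invariant]
(C) xy  ->  (2x)(y/2) = xy   [equals xy: invariant]
(D) x^2 - 2xy + y^2  ->  (2x)^2 - 2(2x)(y/2) + (y/2)^2 = 4x^2 - 2xy + y^2/4   [differs from x^2 - 2xy + y^2: not invariant]

Only option (C), xy, is unchanged by the transformation.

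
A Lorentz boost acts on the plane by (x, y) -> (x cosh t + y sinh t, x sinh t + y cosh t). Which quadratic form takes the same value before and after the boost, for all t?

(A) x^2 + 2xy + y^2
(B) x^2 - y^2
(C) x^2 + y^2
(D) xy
B

Write x' = x cosh t + y sinh t, y' = x sinh t + y cosh t and substitute into each option:
(A) x^2 + 2xy + y^2: (x' + y')^2 with x' + y' = (x + y)(cosh t + sinh t) = (x + y)e^t, so it becomes (x + y)^2 e^(2t)   [not invariant for t != 0]
(B) x^2 - y^2: (x cosh t + y sinh t)^2 - (x sinh t + y cosh t)^2 = x^2(cosh^2 t - sinh^2 t) + 2xy(cosh t sinh t - sinh t cosh t) + y^2(sinh^2 t - cosh^2 t) = x^2 - y^2   [invariant, using cosh^2 t - sinh^2 t = 1]
(C) x^2 + y^2: (x cosh t + y sinh t)^2 + (x sinh t + y cosh t)^2 = (x^2 + y^2)(cosh^2 t + sinh^2 t) + 4xy sinh t cosh t = (x^2 + y^2) cosh 2t + 2xy sinh 2t   [not invariant for t != 0]
(D) xy: (x cosh t + y sinh t)(x sinh t + y cosh t) = xy(cosh^2 t + sinh^2 t) + (x^2 + y^2) sinh t cosh t = xy cosh 2t + (x^2 + y^2)(sinh 2t)/2   [not invariant for t != 0]

Only (B) x^2 - y^2 is unchanged; it is the Minkowski form preserved by Lorentz boosts, just as x^2 + y^2 is preserved by ordinary rotations.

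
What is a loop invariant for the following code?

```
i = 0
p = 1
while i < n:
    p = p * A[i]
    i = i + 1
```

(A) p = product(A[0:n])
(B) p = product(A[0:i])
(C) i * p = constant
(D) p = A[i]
B

A loop invariant must hold before the first iteration and be re-established by every execution of the body.

(B) p = product(A[0:i]): Initially i = 0 and p = 1 = product of the empty slice A[0:0]. If p = product(A[0:i]) holds at the top of an iteration, the body sets p to product(A[0:i]) * A[i] = product(A[0:i+1]) and then i to i+1, so the property is restored. At exit i = n, giving p = product(A[0:n]).

The other options fail:
(A) p = product(A[0:n]): false before the loop (p = 1, not the full product) -- it only becomes true at exit.
(C) i * p = constant: initially i * p = 0, but after one iteration it is 1 * A[0], which is nonzero in general.
(D) p = A[i]: after the first iteration p = A[0] but i = 1; in general p is a product of several elements, not a single one.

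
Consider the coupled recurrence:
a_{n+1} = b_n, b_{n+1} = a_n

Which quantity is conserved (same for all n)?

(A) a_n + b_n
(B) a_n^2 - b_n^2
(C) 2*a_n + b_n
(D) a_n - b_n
A

Replace a_n by a_{n+1} = b_n and b_n by b_{n+1} = a_n in each option and simplify:
(A) a_n + b_n  ->  (b_n) + (a_n) = a_n + b_n   [conserved]
(B) a_n^2 - b_n^2  ->  (b_n)^2 - (a_n)^2 = -a_n^2 + b_n^2   [not conserved]
(C) 2*a_n + b_n  ->  2*(b_n) + (a_n) = a_n + 2*b_n   [not conserved]
(D) a_n - b_n  ->  (b_n) - (a_n) = -a_n + b_n   [not conserved]

Only (A) a_n + b_n returns to itself after one step, so it is the conserved quantity.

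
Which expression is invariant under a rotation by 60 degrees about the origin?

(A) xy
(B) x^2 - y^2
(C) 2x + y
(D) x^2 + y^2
D

A rotation by 60 degrees sends (x, y) to (x/2 - sqrt(3)y/2, sqrt(3)x/2 + y/2).
Substitute the transformed coordinates into each option and compare with the original:
(A) xy  ->  (x/2 - sqrt(3)y/2)(sqrt(3)x/2 + y/2) = sqrt(3)x^2/4 - xy/2 - sqrt(3)y^2/4   [differs from xy: not invariant]
(B) x^2 - y^2  ->  (x/2 - sqrt(3)y/2)^2 - (sqrt(3)x/2 + y/2)^2 = -x^2/2 - sqrt(3)xy + y^2/2   [differs from x^2 - y^2: not invariant]
(C) 2x + y  ->  2(x/2 - sqrt(3)y/2) + (sqrt(3)x/2 + y/2) = sqrt(3)x/2 + x - sqrt(3)y + y/2   [differs from 2x + y: not invariant]
(D) x^2 + y^2  ->  (x/2 - sqrt(3)y/2)^2 + (sqrt(3)x/2 + y/2)^2 = x^2 + y^2   [equals x^2 + y^2: invariant]

Only option (D), x^2 + y^2, is unchanged by the transformation.
Geometrically, x^2 + y^2 is the squared distance from the origin, which every rotation about the origin preserves.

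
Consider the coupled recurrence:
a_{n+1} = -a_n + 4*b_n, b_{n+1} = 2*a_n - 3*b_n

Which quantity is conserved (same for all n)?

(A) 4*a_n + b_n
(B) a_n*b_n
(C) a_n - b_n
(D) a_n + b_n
D

Replace a_n by a_{n+1} = -a_n + 4*b_n and b_n by b_{n+1} = 2*a_n - 3*b_n in each option and simplify:
(A) 4*a_n + b_n  ->  4*(-a_n + 4*b_n) + (2*a_n - 3*b_n) = -2*a_n + 13*b_n   [not conserved]
(B) a_n*b_n  ->  (-a_n + 4*b_n)*(2*a_n - 3*b_n) = -2*a_n^2 + 11*a_n*b_n - 12*b_n^2   [not conserved]
(C) a_n - b_n  ->  (-a_n + 4*b_n) - (2*a_n - 3*b_n) = -3*a_n + 7*b_n   [not conserved]
(D) a_n + b_n  ->  (-a_n + 4*b_n) + (2*a_n - 3*b_n) = a_n + b_n   [conserved]

Only (D) a_n + b_n returns to itself after one step, so it is the conserved quantity.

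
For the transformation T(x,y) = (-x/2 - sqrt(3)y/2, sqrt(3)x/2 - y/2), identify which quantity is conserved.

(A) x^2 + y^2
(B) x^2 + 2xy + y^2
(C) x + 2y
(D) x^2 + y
A

An expression E(x,y) is invariant under T if E(T(x,y)) = E(x,y). Here T(x,y) = (-x/2 - sqrt(3)y/2, sqrt(3)x/2 - y/2).
Substitute the transformed coordinates into each option and compare with the original:
(A) x^2 + y^2  ->  (-x/2 - sqrt(3)y/2)^2 + (sqrt(3)x/2 - y/2)^2 = x^2 + y^2   [equals x^2 + y^2: invariant]
(B) x^2 + 2xy + y^2  ->  (-x/2 - sqrt(3)y/2)^2 + 2(-x/2 - sqrt(3)y/2)(sqrt(3)x/2 - y/2) + (sqrt(3)x/2 - y/2)^2 = -sqrt(3)x^2/2 + x^2 - xy + sqrt(3)y^2/2 + y^2   [differs from x^2 + 2xy + y^2: not invariant]
(C) x + 2y  ->  (-x/2 - sqrt(3)y/2) + 2(sqrt(3)x/2 - y/2) = -x/2 + sqrt(3)x - y - sqrt(3)y/2   [differs from x + 2y: not invariant]
(D) x^2 + y  ->  (-x/2 - sqrt(3)y/2)^2 + (sqrt(3)x/2 - y/2) = x^2/4 + sqrt(3)xy/2 + sqrt(3)x/2 + 3y^2/4 - y/2   [differs from x^2 + y: not invariant]

Only option (A), x^2 + y^2, is unchanged by the transformation.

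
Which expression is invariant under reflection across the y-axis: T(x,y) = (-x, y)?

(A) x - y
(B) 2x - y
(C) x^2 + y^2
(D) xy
C

The map is reflection across the y-axis: T(x,y) = (-x, y).
Substitute the transformed coordinates into each option and compare with the original:
(A) x - y  ->  (-x) - (y) = -x - y   [differs from x - y: not invariant]
(B) 2x - y  ->  2(-x) - (y) = -2x - y   [differs from 2x - y: not invariant]
(C) x^2 + y^2  ->  (-x)^2 + (y)^2 = x^2 + y^2   [equals x^2 + y^2: invariant]
(D) xy  ->  (-x)(y) = -xy   [differs from xy: not invariant]

Only option (C), x^2 + y^2, is unchanged by the transformation.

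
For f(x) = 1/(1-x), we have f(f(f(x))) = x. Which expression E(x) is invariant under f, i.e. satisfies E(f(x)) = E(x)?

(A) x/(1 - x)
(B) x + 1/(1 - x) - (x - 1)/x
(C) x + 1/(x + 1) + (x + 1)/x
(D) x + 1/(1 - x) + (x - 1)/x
D

Replace x by f(x) = 1/(1 - x) in each option and simplify. As a quick numerical cross-check, also compare E(5) with E(f(5)) = E(-1/4).

(A) x/(1 - x)  ->  (1/(1 - x))/(1 - (1/(1 - x))) = -1/x; check: E(5) = -5/4 but E(-1/4) = -1/5.   [not invariant]
(B) x + 1/(1 - x) - (x - 1)/x  ->  (1/(1 - x)) + 1/(1 - (1/(1 - x))) - ((1/(1 - x)) - 1)/(1/(1 - x)) = (x^2(1 - x) - x + (x - 1)^2)/(x(x - 1)); check: E(5) = 79/20 but E(-1/4) = -89/20.   [not invariant]
(C) x + 1/(x + 1) + (x + 1)/x  ->  (1/(1 - x)) + 1/((1/(1 - x)) + 1) + ((1/(1 - x)) + 1)/(1/(1 - x)) = (-x^3 + 6x^2 - 11x + 7)/(x^2 - 3x + 2); check: E(5) = 191/30 but E(-1/4) = -23/12.   [not invariant]
(D) x + 1/(1 - x) + (x - 1)/x  ->  (1/(1 - x)) + 1/(1 - (1/(1 - x))) + ((1/(1 - x)) - 1)/(1/(1 - x)), which simplifies back to x + 1/(1 - x) + (x - 1)/x; check: E(5) = 111/20, E(-1/4) = 111/20.   [invariant]

Only (D) is unchanged. Indeed f(f(x)) = 1/(1 - 1/(1-x)) = (1-x)/(-x) = (x-1)/x, so E(x) = x + f(x) + f(f(x)) is the sum over the whole 3-cycle; applying f just permutes the three terms cyclically (x -> f(x) -> f(f(x)) -> x), leaving the sum unchanged.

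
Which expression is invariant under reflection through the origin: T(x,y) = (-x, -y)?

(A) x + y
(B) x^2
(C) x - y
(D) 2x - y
B

The map is reflection through the origin: T(x,y) = (-x, -y).
Substitute the transformed coordinates into each option and compare with the original:
(A) x + y  ->  (-x) + (-y) = -x - y   [differs from x + y: not invariant]
(B) x^2  ->  (-x)^2 = x^2   [equals x^2: invariant]
(C) x - y  ->  (-x) - (-y) = -x + y   [differs from x - y: not invariant]
(D) 2x - y  ->  2(-x) - (-y) = -2x + y   [differs from 2x - y: not invariant]

Only option (B), x^2, is unchanged by the transformation.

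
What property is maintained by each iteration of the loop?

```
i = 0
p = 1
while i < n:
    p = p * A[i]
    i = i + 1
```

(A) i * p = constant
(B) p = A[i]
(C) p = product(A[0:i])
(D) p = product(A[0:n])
C

A loop invariant must hold before the first iteration and be re-established by every execution of the body.

(C) p = product(A[0:i]): Initially i = 0 and p = 1 = product of the empty slice A[0:0]. If p = product(A[0:i]) holds at the top of an iteration, the body sets p to product(A[0:i]) * A[i] = product(A[0:i+1]) and then i to i+1, so the property is restored. At exit i = n, giving p = product(A[0:n]).

The other options fail:
(A) i * p = constant: initially i * p = 0, but after one iteration it is 1 * A[0], which is nonzero in general.
(B) p = A[i]: after the first iteration p = A[0] but i = 1; in general p is a product of several elements, not a single one.
(D) p = product(A[0:n]): false before the loop (p = 1, not the full product) -- it only becomes true at exit.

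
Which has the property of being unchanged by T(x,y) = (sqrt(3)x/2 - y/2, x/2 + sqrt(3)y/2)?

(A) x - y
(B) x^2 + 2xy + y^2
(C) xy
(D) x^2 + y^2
D

An expression E(x,y) is invariant under T if E(T(x,y)) = E(x,y). Here T(x,y) = (sqrt(3)x/2 - y/2, x/2 + sqrt(3)y/2).
Substitute the transformed coordinates into each option and compare with the original:
(A) x - y  ->  (sqrt(3)x/2 - y/2) - (x/2 + sqrt(3)y/2) = -x/2 + sqrt(3)x/2 - sqrt(3)y/2 - y/2   [differs from x - y: not invariant]
(B) x^2 + 2xy + y^2  ->  (sqrt(3)x/2 - y/2)^2 + 2(sqrt(3)x/2 - y/2)(x/2 + sqrt(3)y/2) + (x/2 + sqrt(3)y/2)^2 = sqrt(3)x^2/2 + x^2 + xy - sqrt(3)y^2/2 + y^2   [differs from x^2 + 2xy + y^2: not invariant]
(C) xy  ->  (sqrt(3)x/2 - y/2)(x/2 + sqrt(3)y/2) = sqrt(3)x^2/4 + xy/2 - sqrt(3)y^2/4   [differs from xy: not invariant]
(D) x^2 + y^2  ->  (sqrt(3)x/2 - y/2)^2 + (x/2 + sqrt(3)y/2)^2 = x^2 + y^2   [equals x^2 + y^2: invariant]

Only option (D), x^2 + y^2, is unchanged by the transformation.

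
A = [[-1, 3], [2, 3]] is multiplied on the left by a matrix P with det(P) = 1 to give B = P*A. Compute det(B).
-9

By the multiplicative property of determinants, det(B) = det(P*A) = det(P) * det(A) = det(A),
so the determinant is invariant under multiplication by any determinant-1 matrix; we just need det(A).

det(A) = (-1)(3) - (3)(2) = -3 - 6 = -9

Therefore det(B) = 1 * (-9) = -9.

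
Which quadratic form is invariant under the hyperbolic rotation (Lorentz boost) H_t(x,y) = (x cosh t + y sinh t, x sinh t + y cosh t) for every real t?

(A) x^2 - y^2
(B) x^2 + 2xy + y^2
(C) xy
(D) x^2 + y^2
A

Write x' = x cosh t + y sinh t, y' = x sinh t + y cosh t and substitute into each option:
(A) x^2 - y^2: (x cosh t + y sinh t)^2 - (x sinh t + y cosh t)^2 = x^2(cosh^2 t - sinh^2 t) + 2xy(cosh t sinh t - sinh t cosh t) + y^2(sinh^2 t - cosh^2 t) = x^2 - y^2   [invariant, using cosh^2 t - sinh^2 t = 1]
(B) x^2 + 2xy + y^2: (x' + y')^2 with x' + y' = (x + y)(cosh t + sinh t) = (x + y)e^t, so it becomes (x + y)^2 e^(2t)   [not invariant for t != 0]
(C) xy: (x cosh t + y sinh t)(x sinh t + y cosh t) = xy(cosh^2 t + sinh^2 t) + (x^2 + y^2) sinh t cosh t = xy cosh 2t + (x^2 + y^2)(sinh 2t)/2   [not invariant for t != 0]
(D) x^2 + y^2: (x cosh t + y sinh t)^2 + (x sinh t + y cosh t)^2 = (x^2 + y^2)(cosh^2 t + sinh^2 t) + 4xy sinh t cosh t = (x^2 + y^2) cosh 2t + 2xy sinh 2t   [not invariant for t != 0]

Only (A) x^2 - y^2 is unchanged; it is the Minkowski form preserved by Lorentz boosts, just as x^2 + y^2 is preserved by ordinary rotations.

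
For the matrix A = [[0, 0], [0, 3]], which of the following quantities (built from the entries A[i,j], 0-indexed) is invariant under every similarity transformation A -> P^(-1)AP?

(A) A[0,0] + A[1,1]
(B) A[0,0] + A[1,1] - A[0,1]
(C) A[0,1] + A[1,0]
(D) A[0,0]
A

A[0,0] + A[1,1] is the trace of A. By the cyclic property of the trace, tr(P^(-1)AP) = tr(APP^(-1)) = tr(A), so it is the same for every matrix similar to A.

The other combinations are not similarity invariants. For example, take P = [[1, 1], [1, 2]] (det P = 1), so P^(-1) = [[2, -1], [-1, 1]] and
B = P^(-1)AP = [[-3, -6], [3, 6]].
Evaluating each option on A and on B:
(A) A[0,0] + A[1,1]: 3 for A, 3 for B -> unchanged
(B) A[0,0] + A[1,1] - A[0,1]: 3 for A, 9 for B -> changes
(C) A[0,1] + A[1,0]: 0 for A, -3 for B -> changes
(D) A[0,0]: 0 for A, -3 for B -> changes

Only (A) A[0,0] + A[1,1] = 3 survives (and it does so for every P, not just this one), so it is the invariant.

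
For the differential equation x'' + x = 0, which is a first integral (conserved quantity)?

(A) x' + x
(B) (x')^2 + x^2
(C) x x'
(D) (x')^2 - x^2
B

A first integral I satisfies dI/dt = 0 along every solution. Differentiate each option and use the equation of motion:
(A) d/dt[x' + x] = x'' + x' = -x + x', not identically 0
(B) d/dt[(x')^2 + x^2] = 2x'x'' + 2x x' = 2x'(-x) + 2x x' = 0
(C) d/dt[x x'] = (x')^2 + x x'' = (x')^2 - x^2, not identically 0
(D) d/dt[(x')^2 - x^2] = 2x'x'' - 2x x' = -4x x', not identically 0

Only (B) has zero time-derivative. So the energy-like quantity (x')^2 + x^2 is the first integral.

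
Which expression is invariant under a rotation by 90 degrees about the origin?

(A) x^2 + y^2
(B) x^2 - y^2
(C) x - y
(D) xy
A

A rotation by 90 degrees sends (x, y) to (-y, x).
Substitute the transformed coordinates into each option and compare with the original:
(A) x^2 + y^2  ->  (-y)^2 + (x)^2 = x^2 + y^2   [equals x^2 + y^2: invariant]
(B) x^2 - y^2  ->  (-y)^2 - (x)^2 = -x^2 + y^2   [differs from x^2 - y^2: not invariant]
(C) x - y  ->  (-y) - (x) = -x - y   [differs from x - y: not invariant]
(D) xy  ->  (-y)(x) = -xy   [differs from xy: not invariant]

Only option (A), x^2 + y^2, is unchanged by the transformation.
Geometrically, x^2 + y^2 is the squared distance from the origin, which every rotation about the origin preserves.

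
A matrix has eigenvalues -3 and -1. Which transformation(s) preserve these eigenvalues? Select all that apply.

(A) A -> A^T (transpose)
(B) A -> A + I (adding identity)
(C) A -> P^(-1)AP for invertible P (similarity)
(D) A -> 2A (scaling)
A and C

Eigenvalues are preserved by:
1. Similarity transformations: A -> P^(-1)AP (same characteristic polynomial)
2. Transpose: A^T has the same eigenvalues as A

Eigenvalues are NOT preserved by:
- Adding identity: eigenvalues become -3+1, -1+1
- Scaling: eigenvalues become -6, -2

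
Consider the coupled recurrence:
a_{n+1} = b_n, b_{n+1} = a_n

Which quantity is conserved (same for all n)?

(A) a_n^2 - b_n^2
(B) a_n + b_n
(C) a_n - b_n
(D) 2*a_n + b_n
B

Replace a_n by a_{n+1} = b_n and b_n by b_{n+1} = a_n in each option and simplify:
(A) a_n^2 - b_n^2  ->  (b_n)^2 - (a_n)^2 = -a_n^2 + b_n^2   [not conserved]
(B) a_n + b_n  ->  (b_n) + (a_n) = a_n + b_n   [conserved]
(C) a_n - b_n  ->  (b_n) - (a_n) = -a_n + b_n   [not conserved]
(D) 2*a_n + b_n  ->  2*(b_n) + (a_n) = a_n + 2*b_n   [not conserved]

Only (B) a_n + b_n returns to itself after one step, so it is the conserved quantity.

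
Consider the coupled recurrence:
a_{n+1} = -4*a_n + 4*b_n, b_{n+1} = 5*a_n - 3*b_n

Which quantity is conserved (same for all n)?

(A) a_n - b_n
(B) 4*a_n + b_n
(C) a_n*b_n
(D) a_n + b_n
D

Replace a_n by a_{n+1} = -4*a_n + 4*b_n and b_n by b_{n+1} = 5*a_n - 3*b_n in each option and simplify:
(A) a_n - b_n  ->  (-4*a_n + 4*b_n) - (5*a_n - 3*b_n) = -9*a_n + 7*b_n   [not conserved]
(B) 4*a_n + b_n  ->  4*(-4*a_n + 4*b_n) + (5*a_n - 3*b_n) = -11*a_n + 13*b_n   [not conserved]
(C) a_n*b_n  ->  (-4*a_n + 4*b_n)*(5*a_n - 3*b_n) = -20*a_n^2 + 32*a_n*b_n - 12*b_n^2   [not conserved]
(D) a_n + b_n  ->  (-4*a_n + 4*b_n) + (5*a_n - 3*b_n) = a_n + b_n   [conserved]

Only (D) a_n + b_n returns to itself after one step, so it is the conserved quantity.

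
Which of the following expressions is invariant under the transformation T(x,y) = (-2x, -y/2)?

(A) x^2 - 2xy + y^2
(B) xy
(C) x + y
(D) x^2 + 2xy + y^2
B

An expression E(x,y) is invariant under T if E(T(x,y)) = E(x,y). Here T(x,y) = (-2x, -y/2).
Substitute the transformed coordinates into each option and compare with the original:
(A) x^2 - 2xy + y^2  ->  (-2x)^2 - 2(-2x)(-y/2) + (-y/2)^2 = 4x^2 - 2xy + y^2/4   [differs from x^2 - 2xy + y^2: not invariant]
(B) xy  ->  (-2x)(-y/2) = xy   [equals xy: invariant]
(C) x + y  ->  (-2x) + (-y/2) = -2x - y/2   [differs from x + y: not invariant]
(D) x^2 + 2xy + y^2  ->  (-2x)^2 + 2(-2x)(-y/2) + (-y/2)^2 = 4x^2 + 2xy + y^2/4   [differs from x^2 + 2xy + y^2: not invariant]

Only option (B), xy, is unchanged by the transformation.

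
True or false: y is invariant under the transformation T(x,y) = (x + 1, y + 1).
False

Substitute T(x,y) = (x + 1, y + 1) into the expression and compare with the original.

Original: y
After applying T: (y + 1) = y + 1

This differs from the original y (difference: 1), so the expression is NOT invariant.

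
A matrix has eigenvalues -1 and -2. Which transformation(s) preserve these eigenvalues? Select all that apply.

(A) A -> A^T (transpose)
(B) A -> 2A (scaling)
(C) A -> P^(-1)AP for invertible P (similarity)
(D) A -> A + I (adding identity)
A and C

Eigenvalues are preserved by:
1. Similarity transformations: A -> P^(-1)AP (same characteristic polynomial)
2. Transpose: A^T has the same eigenvalues as A

Eigenvalues are NOT preserved by:
- Adding identity: eigenvalues become -1+1, -2+1
- Scaling: eigenvalues become -2, -4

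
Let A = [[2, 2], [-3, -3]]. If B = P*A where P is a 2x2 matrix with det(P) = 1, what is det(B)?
0

By the multiplicative property of determinants, det(B) = det(P*A) = det(P) * det(A) = det(A),
so the determinant is invariant under multiplication by any determinant-1 matrix; we just need det(A).

det(A) = (2)(-3) - (2)(-3) = -6 - (-6) = 0

Therefore det(B) = 1 * 0 = 0.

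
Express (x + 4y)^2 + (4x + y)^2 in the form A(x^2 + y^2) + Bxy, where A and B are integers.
17(x^2 + y^2) + 16xy

Expanding: (x + 4y)^2 = x^2 + 8xy + 16y^2
(4x + y)^2 = 16x^2 + 8xy + y^2
Sum = (1+16)(x^2+y^2) + 16xy = 17(x^2 + y^2) + 16xy
This is symmetric in x and y.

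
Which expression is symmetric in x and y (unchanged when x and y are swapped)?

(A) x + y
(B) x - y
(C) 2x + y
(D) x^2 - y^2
A

A symmetric expression is unchanged when the variables are permuted; here the transformation to test is the swap (x, y) -> (y, x).
Substitute the transformed coordinates into each option and compare with the original:
(A) x + y  ->  (y) + (x) = x + y   [equals x + y: invariant]
(B) x - y  ->  (y) - (x) = -x + y   [differs from x - y: not invariant]
(C) 2x + y  ->  2(y) + (x) = x + 2y   [differs from 2x + y: not invariant]
(D) x^2 - y^2  ->  (y)^2 - (x)^2 = -x^2 + y^2   [differs from x^2 - y^2: not invariant]

Only option (A), x + y, is unchanged by the transformation.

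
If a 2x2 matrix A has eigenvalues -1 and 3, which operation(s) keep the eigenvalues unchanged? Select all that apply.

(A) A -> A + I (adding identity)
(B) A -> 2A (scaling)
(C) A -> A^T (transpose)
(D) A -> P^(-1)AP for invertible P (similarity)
C and D

Eigenvalues are preserved by:
1. Similarity transformations: A -> P^(-1)AP (same characteristic polynomial)
2. Transpose: A^T has the same eigenvalues as A

Eigenvalues are NOT preserved by:
- Adding identity: eigenvalues become -1+1, 3+1
- Scaling: eigenvalues become -2, 6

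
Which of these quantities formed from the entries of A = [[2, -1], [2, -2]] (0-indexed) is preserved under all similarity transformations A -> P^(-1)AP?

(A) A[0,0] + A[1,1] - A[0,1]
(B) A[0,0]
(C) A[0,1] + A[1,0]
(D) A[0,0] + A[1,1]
D

A[0,0] + A[1,1] is the trace of A. By the cyclic property of the trace, tr(P^(-1)AP) = tr(APP^(-1)) = tr(A), so it is the same for every matrix similar to A.

The other combinations are not similarity invariants. For example, take P = [[2, 1], [1, 1]] (det P = 1), so P^(-1) = [[1, -1], [-1, 2]] and
B = P^(-1)AP = [[1, 1], [1, -1]].
Evaluating each option on A and on B:
(A) A[0,0] + A[1,1] - A[0,1]: 1 for A, -1 for B -> changes
(B) A[0,0]: 2 for A, 1 for B -> changes
(C) A[0,1] + A[1,0]: 1 for A, 2 for B -> changes
(D) A[0,0] + A[1,1]: 0 for A, 0 for B -> unchanged

Only (D) A[0,0] + A[1,1] = 0 survives (and it does so for every P, not just this one), so it is the invariant.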